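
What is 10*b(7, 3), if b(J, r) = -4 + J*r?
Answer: 170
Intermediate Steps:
10*b(7, 3) = 10*(-4 + 7*3) = 10*(-4 + 21) = 10*17 = 170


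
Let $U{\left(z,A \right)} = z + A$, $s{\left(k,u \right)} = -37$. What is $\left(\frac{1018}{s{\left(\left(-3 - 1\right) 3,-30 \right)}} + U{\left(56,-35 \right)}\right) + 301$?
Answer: $\frac{10896}{37} \approx 294.49$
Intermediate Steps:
$U{\left(z,A \right)} = A + z$
$\left(\frac{1018}{s{\left(\left(-3 - 1\right) 3,-30 \right)}} + U{\left(56,-35 \right)}\right) + 301 = \left(\frac{1018}{-37} + \left(-35 + 56\right)\right) + 301 = \left(1018 \left(- \frac{1}{37}\right) + 21\right) + 301 = \left(- \frac{1018}{37} + 21\right) + 301 = - \frac{241}{37} + 301 = \frac{10896}{37}$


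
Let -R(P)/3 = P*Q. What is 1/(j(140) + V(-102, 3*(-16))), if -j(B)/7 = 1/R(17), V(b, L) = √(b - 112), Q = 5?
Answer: 1785/13915399 - 65025*I*√214/13915399 ≈ 0.00012828 - 0.068358*I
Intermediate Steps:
R(P) = -15*P (R(P) = -3*P*5 = -15*P)
V(b, L) = √(-112 + b)
j(B) = 7/255 (j(B) = -7/((-15*17)) = -7/(-255) = -7*(-1/255) = 7/255)
1/(j(140) + V(-102, 3*(-16))) = 1/(7/255 + √(-112 - 102)) = 1/(7/255 + √(-214)) = 1/(7/255 + I*√214)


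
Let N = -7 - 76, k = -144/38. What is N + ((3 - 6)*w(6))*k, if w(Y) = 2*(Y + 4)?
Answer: 2743/19 ≈ 144.37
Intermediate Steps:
w(Y) = 8 + 2*Y (w(Y) = 2*(4 + Y) = 8 + 2*Y)
k = -72/19 (k = -144*1/38 = -72/19 ≈ -3.7895)
N = -83
N + ((3 - 6)*w(6))*k = -83 + ((3 - 6)*(8 + 2*6))*(-72/19) = -83 - 3*(8 + 12)*(-72/19) = -83 - 3*20*(-72/19) = -83 - 60*(-72/19) = -83 + 4320/19 = 2743/19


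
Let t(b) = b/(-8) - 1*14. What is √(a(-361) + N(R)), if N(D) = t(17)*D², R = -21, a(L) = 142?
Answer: I*√111506/4 ≈ 83.481*I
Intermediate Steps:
t(b) = -14 - b/8 (t(b) = b*(-⅛) - 14 = -b/8 - 14 = -14 - b/8)
N(D) = -129*D²/8 (N(D) = (-14 - ⅛*17)*D² = (-14 - 17/8)*D² = -129*D²/8)
√(a(-361) + N(R)) = √(142 - 129/8*(-21)²) = √(142 - 129/8*441) = √(142 - 56889/8) = √(-55753/8) = I*√111506/4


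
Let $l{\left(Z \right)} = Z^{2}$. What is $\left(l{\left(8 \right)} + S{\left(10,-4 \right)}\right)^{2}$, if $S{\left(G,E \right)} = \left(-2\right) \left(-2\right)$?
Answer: $4624$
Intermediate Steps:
$S{\left(G,E \right)} = 4$
$\left(l{\left(8 \right)} + S{\left(10,-4 \right)}\right)^{2} = \left(8^{2} + 4\right)^{2} = \left(64 + 4\right)^{2} = 68^{2} = 4624$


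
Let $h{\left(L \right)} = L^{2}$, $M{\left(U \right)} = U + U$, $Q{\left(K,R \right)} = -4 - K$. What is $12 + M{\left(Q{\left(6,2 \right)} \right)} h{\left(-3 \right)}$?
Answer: $-168$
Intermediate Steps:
$M{\left(U \right)} = 2 U$
$12 + M{\left(Q{\left(6,2 \right)} \right)} h{\left(-3 \right)} = 12 + 2 \left(-4 - 6\right) \left(-3\right)^{2} = 12 + 2 \left(-4 - 6\right) 9 = 12 + 2 \left(-10\right) 9 = 12 - 180 = -168$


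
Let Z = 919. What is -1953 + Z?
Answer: -1034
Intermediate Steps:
-1953 + Z = -1953 + 919 = -1034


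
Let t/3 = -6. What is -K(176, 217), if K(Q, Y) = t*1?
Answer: 18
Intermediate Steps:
t = -18 (t = 3*(-6) = -18)
K(Q, Y) = -18 (K(Q, Y) = -18*1 = -18)
-K(176, 217) = -1*(-18) = 18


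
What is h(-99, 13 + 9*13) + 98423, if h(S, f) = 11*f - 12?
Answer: 99841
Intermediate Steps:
h(S, f) = -12 + 11*f
h(-99, 13 + 9*13) + 98423 = (-12 + 11*(13 + 9*13)) + 98423 = (-12 + 11*(13 + 117)) + 98423 = (-12 + 11*130) + 98423 = (-12 + 1430) + 98423 = 1418 + 98423 = 99841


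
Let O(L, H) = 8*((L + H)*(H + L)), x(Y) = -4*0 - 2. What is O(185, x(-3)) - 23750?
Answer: 244162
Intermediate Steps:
x(Y) = -2 (x(Y) = 0 - 2 = -2)
O(L, H) = 8*(H + L)**2 (O(L, H) = 8*((H + L)*(H + L)) = 8*(H + L)**2)
O(185, x(-3)) - 23750 = 8*(-2 + 185)**2 - 23750 = 8*183**2 - 23750 = 8*33489 - 23750 = 267912 - 23750 = 244162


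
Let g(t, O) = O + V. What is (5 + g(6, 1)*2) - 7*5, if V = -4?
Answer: -36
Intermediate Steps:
g(t, O) = -4 + O (g(t, O) = O - 4 = -4 + O)
(5 + g(6, 1)*2) - 7*5 = (5 + (-4 + 1)*2) - 7*5 = (5 - 3*2) - 35 = (5 - 6) - 35 = -1 - 35 = -36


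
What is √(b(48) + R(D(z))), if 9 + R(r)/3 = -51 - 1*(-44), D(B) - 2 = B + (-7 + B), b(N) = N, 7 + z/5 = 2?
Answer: 0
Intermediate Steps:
z = -25 (z = -35 + 5*2 = -35 + 10 = -25)
D(B) = -5 + 2*B (D(B) = 2 + (B + (-7 + B)) = 2 + (-7 + 2*B) = -5 + 2*B)
R(r) = -48 (R(r) = -27 + 3*(-51 - 1*(-44)) = -27 + 3*(-51 + 44) = -27 + 3*(-7) = -27 - 21 = -48)
√(b(48) + R(D(z))) = √(48 - 48) = √0 = 0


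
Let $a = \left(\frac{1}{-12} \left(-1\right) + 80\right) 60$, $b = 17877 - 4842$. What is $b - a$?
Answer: $8230$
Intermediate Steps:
$b = 13035$ ($b = 17877 - 4842 = 13035$)
$a = 4805$ ($a = \left(\left(- \frac{1}{12}\right) \left(-1\right) + 80\right) 60 = \left(\frac{1}{12} + 80\right) 60 = \frac{961}{12} \cdot 60 = 4805$)
$b - a = 13035 - 4805 = 8230$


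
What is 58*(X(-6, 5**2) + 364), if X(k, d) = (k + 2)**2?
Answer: 22040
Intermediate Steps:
X(k, d) = (2 + k)**2
58*(X(-6, 5**2) + 364) = 58*((2 - 6)**2 + 364) = 58*((-4)**2 + 364) = 58*(16 + 364) = 58*380 = 22040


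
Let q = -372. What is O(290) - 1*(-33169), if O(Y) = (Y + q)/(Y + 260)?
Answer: 9121434/275 ≈ 33169.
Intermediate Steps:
O(Y) = (-372 + Y)/(260 + Y) (O(Y) = (Y - 372)/(Y + 260) = (-372 + Y)/(260 + Y))
O(290) - 1*(-33169) = (-372 + 290)/(260 + 290) - 1*(-33169) = -82/550 + 33169 = (1/550)*(-82) + 33169 = -41/275 + 33169 = 9121434/275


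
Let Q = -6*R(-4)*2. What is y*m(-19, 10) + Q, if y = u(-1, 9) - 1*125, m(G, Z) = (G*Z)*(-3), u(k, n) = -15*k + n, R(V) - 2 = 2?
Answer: -57618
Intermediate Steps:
R(V) = 4 (R(V) = 2 + 2 = 4)
u(k, n) = n - 15*k
Q = -48 (Q = -6*4*2 = -24*2 = -48)
m(G, Z) = -3*G*Z
y = -101 (y = (9 - 15*(-1)) - 1*125 = (9 + 15) - 125 = 24 - 125 = -101)
y*m(-19, 10) + Q = -(-303)*(-19)*10 - 48 = -101*570 - 48 = -57570 - 48 = -57618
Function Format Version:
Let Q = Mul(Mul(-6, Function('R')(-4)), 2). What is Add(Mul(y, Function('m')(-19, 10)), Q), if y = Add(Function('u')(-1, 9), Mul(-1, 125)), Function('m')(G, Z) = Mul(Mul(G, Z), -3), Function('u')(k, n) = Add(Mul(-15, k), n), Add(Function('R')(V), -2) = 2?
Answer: -57618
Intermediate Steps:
Function('R')(V) = 4 (Function('R')(V) = Add(2, 2) = 4)
Function('u')(k, n) = Add(n, Mul(-15, k))
Q = -48 (Q = Mul(Mul(-6, 4), 2) = Mul(-24, 2) = -48)
Function('m')(G, Z) = Mul(-3, G, Z)
y = -101 (y = Add(Add(9, Mul(-15, -1)), Mul(-1, 125)) = Add(Add(9, 15), -125) = Add(24, -125) = -101)
Add(Mul(y, Function('m')(-19, 10)), Q) = Add(Mul(-101, Mul(-3, -19, 10)), -48) = Add(Mul(-101, 570), -48) = Add(-57570, -48) = -57618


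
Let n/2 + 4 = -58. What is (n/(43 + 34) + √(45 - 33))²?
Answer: 86524/5929 - 496*√3/77 ≈ 3.4362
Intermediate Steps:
n = -124 (n = -8 + 2*(-58) = -8 - 116 = -124)
(n/(43 + 34) + √(45 - 33))² = (-124/(43 + 34) + √(45 - 33))² = (-124/77 + √12)² = (-124*1/77 + 2*√3)² = (-124/77 + 2*√3)²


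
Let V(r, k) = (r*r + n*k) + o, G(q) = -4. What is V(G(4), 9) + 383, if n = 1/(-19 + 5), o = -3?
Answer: 5535/14 ≈ 395.36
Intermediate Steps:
n = -1/14 (n = 1/(-14) = -1/14 ≈ -0.071429)
V(r, k) = -3 + r² - k/14 (V(r, k) = (r*r - k/14) - 3 = (r² - k/14) - 3 = -3 + r² - k/14)
V(G(4), 9) + 383 = (-3 + (-4)² - 1/14*9) + 383 = (-3 + 16 - 9/14) + 383 = 173/14 + 383 = 5535/14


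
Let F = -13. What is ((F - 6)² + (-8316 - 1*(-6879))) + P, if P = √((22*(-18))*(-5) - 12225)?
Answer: -1076 + I*√10245 ≈ -1076.0 + 101.22*I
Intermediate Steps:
P = I*√10245 (P = √(-396*(-5) - 12225) = √(1980 - 12225) = √(-10245) = I*√10245 ≈ 101.22*I)
((F - 6)² + (-8316 - 1*(-6879))) + P = ((-13 - 6)² + (-8316 - 1*(-6879))) + I*√10245 = ((-19)² + (-8316 + 6879)) + I*√10245 = (361 - 1437) + I*√10245 = -1076 + I*√10245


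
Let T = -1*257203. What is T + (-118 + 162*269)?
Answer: -213743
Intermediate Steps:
T = -257203
T + (-118 + 162*269) = -257203 + (-118 + 162*269) = -257203 + (-118 + 43578) = -257203 + 43460 = -213743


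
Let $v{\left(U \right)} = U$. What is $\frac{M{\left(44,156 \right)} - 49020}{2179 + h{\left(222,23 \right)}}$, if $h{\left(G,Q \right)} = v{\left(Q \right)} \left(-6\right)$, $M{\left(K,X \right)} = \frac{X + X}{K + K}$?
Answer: $- \frac{539181}{22451} \approx -24.016$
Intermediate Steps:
$M{\left(K,X \right)} = \frac{X}{K}$ ($M{\left(K,X \right)} = \frac{2 X}{2 K} = 2 X \frac{1}{2 K} = \frac{X}{K}$)
$h{\left(G,Q \right)} = - 6 Q$ ($h{\left(G,Q \right)} = Q \left(-6\right) = - 6 Q$)
$\frac{M{\left(44,156 \right)} - 49020}{2179 + h{\left(222,23 \right)}} = \frac{\frac{156}{44} - 49020}{2179 - 138} = \frac{156 \cdot \frac{1}{44} - 49020}{2179 - 138} = \frac{\frac{39}{11} - 49020}{2041} = \left(- \frac{539181}{11}\right) \frac{1}{2041} = - \frac{539181}{22451}$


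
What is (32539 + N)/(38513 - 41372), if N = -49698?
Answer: 17159/2859 ≈ 6.0017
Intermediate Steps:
(32539 + N)/(38513 - 41372) = (32539 - 49698)/(38513 - 41372) = -17159/(-2859) = -17159*(-1/2859) = 17159/2859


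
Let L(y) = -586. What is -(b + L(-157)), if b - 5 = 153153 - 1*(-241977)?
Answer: -394549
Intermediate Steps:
b = 395135 (b = 5 + (153153 - 1*(-241977)) = 5 + (153153 + 241977) = 5 + 395130 = 395135)
-(b + L(-157)) = -(395135 - 586) = -1*394549 = -394549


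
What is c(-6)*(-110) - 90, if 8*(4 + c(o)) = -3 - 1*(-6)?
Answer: 1235/4 ≈ 308.75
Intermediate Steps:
c(o) = -29/8 (c(o) = -4 + (-3 - 1*(-6))/8 = -4 + (-3 + 6)/8 = -4 + (⅛)*3 = -4 + 3/8 = -29/8)
c(-6)*(-110) - 90 = -29/8*(-110) - 90 = 1595/4 - 90 = 1235/4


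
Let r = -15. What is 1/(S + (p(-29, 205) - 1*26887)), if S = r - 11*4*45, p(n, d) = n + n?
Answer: -1/28940 ≈ -3.4554e-5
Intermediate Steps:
p(n, d) = 2*n
S = -1995 (S = -15 - 11*4*45 = -15 - 44*45 = -15 - 1980 = -1995)
1/(S + (p(-29, 205) - 1*26887)) = 1/(-1995 + (2*(-29) - 1*26887)) = 1/(-1995 + (-58 - 26887)) = 1/(-1995 - 26945) = 1/(-28940) = -1/28940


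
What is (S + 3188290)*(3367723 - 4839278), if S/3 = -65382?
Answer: -4403104463920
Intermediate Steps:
S = -196146 (S = 3*(-65382) = -196146)
(S + 3188290)*(3367723 - 4839278) = (-196146 + 3188290)*(3367723 - 4839278) = 2992144*(-1471555) = -4403104463920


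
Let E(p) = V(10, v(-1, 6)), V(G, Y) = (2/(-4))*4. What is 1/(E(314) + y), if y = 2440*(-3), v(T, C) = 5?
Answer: -1/7322 ≈ -0.00013657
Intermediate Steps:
y = -7320
V(G, Y) = -2 (V(G, Y) = (2*(-1/4))*4 = -1/2*4 = -2)
E(p) = -2
1/(E(314) + y) = 1/(-2 - 7320) = 1/(-7322) = -1/7322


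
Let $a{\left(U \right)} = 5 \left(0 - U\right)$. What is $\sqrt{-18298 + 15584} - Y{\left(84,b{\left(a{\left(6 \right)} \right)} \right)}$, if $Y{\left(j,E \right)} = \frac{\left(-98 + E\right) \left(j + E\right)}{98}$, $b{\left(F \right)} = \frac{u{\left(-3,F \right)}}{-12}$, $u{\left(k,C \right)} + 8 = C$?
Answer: $\frac{297587}{3528} + i \sqrt{2714} \approx 84.35 + 52.096 i$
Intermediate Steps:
$u{\left(k,C \right)} = -8 + C$
$a{\left(U \right)} = - 5 U$ ($a{\left(U \right)} = 5 \left(- U\right) = - 5 U$)
$b{\left(F \right)} = \frac{2}{3} - \frac{F}{12}$ ($b{\left(F \right)} = \frac{-8 + F}{-12} = \left(-8 + F\right) \left(- \frac{1}{12}\right) = \frac{2}{3} - \frac{F}{12}$)
$Y{\left(j,E \right)} = \frac{\left(-98 + E\right) \left(E + j\right)}{98}$ ($Y{\left(j,E \right)} = \left(-98 + E\right) \left(E + j\right) \frac{1}{98} = \frac{\left(-98 + E\right) \left(E + j\right)}{98}$)
$\sqrt{-18298 + 15584} - Y{\left(84,b{\left(a{\left(6 \right)} \right)} \right)} = \sqrt{-18298 + 15584} - \left(- (\frac{2}{3} - \frac{\left(-5\right) 6}{12}) - 84 + \frac{\left(\frac{2}{3} - \frac{\left(-5\right) 6}{12}\right)^{2}}{98} + \frac{1}{98} \left(\frac{2}{3} - \frac{\left(-5\right) 6}{12}\right) 84\right) = \sqrt{-2714} - \left(- (\frac{2}{3} - - \frac{5}{2}) - 84 + \frac{\left(\frac{2}{3} - - \frac{5}{2}\right)^{2}}{98} + \frac{1}{98} \left(\frac{2}{3} - - \frac{5}{2}\right) 84\right) = i \sqrt{2714} - \left(- (\frac{2}{3} + \frac{5}{2}) - 84 + \frac{\left(\frac{2}{3} + \frac{5}{2}\right)^{2}}{98} + \frac{1}{98} \left(\frac{2}{3} + \frac{5}{2}\right) 84\right) = i \sqrt{2714} - \left(\left(-1\right) \frac{19}{6} - 84 + \frac{\left(\frac{19}{6}\right)^{2}}{98} + \frac{1}{98} \cdot \frac{19}{6} \cdot 84\right) = i \sqrt{2714} - \left(- \frac{19}{6} - 84 + \frac{1}{98} \cdot \frac{361}{36} + \frac{19}{7}\right) = i \sqrt{2714} - \left(- \frac{19}{6} - 84 + \frac{361}{3528} + \frac{19}{7}\right) = i \sqrt{2714} - - \frac{297587}{3528} = i \sqrt{2714} + \frac{297587}{3528} = \frac{297587}{3528} + i \sqrt{2714}$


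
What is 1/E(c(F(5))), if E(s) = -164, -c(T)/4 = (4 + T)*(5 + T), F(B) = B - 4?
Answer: -1/164 ≈ -0.0060976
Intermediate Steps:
F(B) = -4 + B
c(T) = -4*(4 + T)*(5 + T)
1/E(c(F(5))) = 1/(-164) = -1/164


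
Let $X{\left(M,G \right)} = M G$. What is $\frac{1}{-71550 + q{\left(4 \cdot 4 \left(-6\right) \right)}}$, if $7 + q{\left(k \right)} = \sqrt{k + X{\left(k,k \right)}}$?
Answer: $- \frac{71557}{5120395129} - \frac{4 \sqrt{570}}{5120395129} \approx -1.3994 \cdot 10^{-5}$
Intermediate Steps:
$X{\left(M,G \right)} = G M$
$q{\left(k \right)} = -7 + \sqrt{k + k^{2}}$ ($q{\left(k \right)} = -7 + \sqrt{k + k k} = -7 + \sqrt{k + k^{2}}$)
$\frac{1}{-71550 + q{\left(4 \cdot 4 \left(-6\right) \right)}} = \frac{1}{-71550 - \left(7 - \sqrt{4 \cdot 4 \left(-6\right) \left(1 + 4 \cdot 4 \left(-6\right)\right)}\right)} = \frac{1}{-71550 - \left(7 - \sqrt{16 \left(-6\right) \left(1 + 16 \left(-6\right)\right)}\right)} = \frac{1}{-71550 - \left(7 - \sqrt{- 96 \left(1 - 96\right)}\right)} = \frac{1}{-71550 - \left(7 - \sqrt{\left(-96\right) \left(-95\right)}\right)} = \frac{1}{-71550 - \left(7 - \sqrt{9120}\right)} = \frac{1}{-71550 - \left(7 - 4 \sqrt{570}\right)} = \frac{1}{-71557 + 4 \sqrt{570}}$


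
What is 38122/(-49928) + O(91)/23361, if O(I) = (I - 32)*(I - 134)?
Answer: -508617689/583184004 ≈ -0.87214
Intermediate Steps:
O(I) = (-134 + I)*(-32 + I) (O(I) = (-32 + I)*(-134 + I) = (-134 + I)*(-32 + I))
38122/(-49928) + O(91)/23361 = 38122/(-49928) + (4288 + 91**2 - 166*91)/23361 = 38122*(-1/49928) + (4288 + 8281 - 15106)*(1/23361) = -19061/24964 - 2537*1/23361 = -19061/24964 - 2537/23361 = -508617689/583184004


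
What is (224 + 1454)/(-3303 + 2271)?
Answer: -839/516 ≈ -1.6260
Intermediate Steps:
(224 + 1454)/(-3303 + 2271) = 1678/(-1032) = 1678*(-1/1032) = -839/516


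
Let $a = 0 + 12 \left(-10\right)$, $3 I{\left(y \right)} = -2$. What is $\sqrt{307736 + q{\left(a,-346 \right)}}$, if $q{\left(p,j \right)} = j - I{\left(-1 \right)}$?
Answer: $\frac{2 \sqrt{691629}}{3} \approx 554.43$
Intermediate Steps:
$I{\left(y \right)} = - \frac{2}{3}$ ($I{\left(y \right)} = \frac{1}{3} \left(-2\right) = - \frac{2}{3}$)
$a = -120$ ($a = 0 - 120 = -120$)
$q{\left(p,j \right)} = \frac{2}{3} + j$ ($q{\left(p,j \right)} = j - - \frac{2}{3} = j + \frac{2}{3} = \frac{2}{3} + j$)
$\sqrt{307736 + q{\left(a,-346 \right)}} = \sqrt{307736 + \left(\frac{2}{3} - 346\right)} = \sqrt{307736 - \frac{1036}{3}} = \sqrt{\frac{922172}{3}} = \frac{2 \sqrt{691629}}{3}$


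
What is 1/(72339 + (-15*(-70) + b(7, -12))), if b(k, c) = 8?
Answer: 1/73397 ≈ 1.3625e-5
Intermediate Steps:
1/(72339 + (-15*(-70) + b(7, -12))) = 1/(72339 + (-15*(-70) + 8)) = 1/(72339 + (1050 + 8)) = 1/(72339 + 1058) = 1/73397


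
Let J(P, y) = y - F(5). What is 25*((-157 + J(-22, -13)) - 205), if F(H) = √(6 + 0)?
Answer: -9375 - 25*√6 ≈ -9436.2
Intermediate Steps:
F(H) = √6
J(P, y) = y - √6
25*((-157 + J(-22, -13)) - 205) = 25*((-157 + (-13 - √6)) - 205) = 25*((-170 - √6) - 205) = 25*(-375 - √6) = -9375 - 25*√6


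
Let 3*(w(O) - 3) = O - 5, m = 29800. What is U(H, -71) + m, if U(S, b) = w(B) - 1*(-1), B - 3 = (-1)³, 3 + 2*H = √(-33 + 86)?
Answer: 29803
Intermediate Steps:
H = -3/2 + √53/2 (H = -3/2 + √(-33 + 86)/2 = -3/2 + √53/2 ≈ 2.1401)
B = 2 (B = 3 + (-1)³ = 3 - 1 = 2)
w(O) = 4/3 + O/3 (w(O) = 3 + (O - 5)/3 = 3 + (-5 + O)/3 = 3 + (-5/3 + O/3) = 4/3 + O/3)
U(S, b) = 3 (U(S, b) = (4/3 + (⅓)*2) - 1*(-1) = (4/3 + ⅔) + 1 = 2 + 1 = 3)
U(H, -71) + m = 3 + 29800 = 29803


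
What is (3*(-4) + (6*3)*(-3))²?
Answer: 4356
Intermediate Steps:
(3*(-4) + (6*3)*(-3))² = (-12 + 18*(-3))² = (-12 - 54)² = (-66)² = 4356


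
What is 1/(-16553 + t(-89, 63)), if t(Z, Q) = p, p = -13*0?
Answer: -1/16553 ≈ -6.0412e-5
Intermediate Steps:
p = 0
t(Z, Q) = 0
1/(-16553 + t(-89, 63)) = 1/(-16553 + 0) = 1/(-16553) = -1/16553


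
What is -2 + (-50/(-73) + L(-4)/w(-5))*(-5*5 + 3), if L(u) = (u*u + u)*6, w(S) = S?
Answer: 109402/365 ≈ 299.73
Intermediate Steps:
L(u) = 6*u + 6*u² (L(u) = (u² + u)*6 = (u + u²)*6 = 6*u + 6*u²)
-2 + (-50/(-73) + L(-4)/w(-5))*(-5*5 + 3) = -2 + (-50/(-73) + (6*(-4)*(1 - 4))/(-5))*(-5*5 + 3) = -2 + (-50*(-1/73) + (6*(-4)*(-3))*(-⅕))*(-25 + 3) = -2 + (50/73 + 72*(-⅕))*(-22) = -2 + (50/73 - 72/5)*(-22) = -2 - 5006/365*(-22) = -2 + 110132/365 = 109402/365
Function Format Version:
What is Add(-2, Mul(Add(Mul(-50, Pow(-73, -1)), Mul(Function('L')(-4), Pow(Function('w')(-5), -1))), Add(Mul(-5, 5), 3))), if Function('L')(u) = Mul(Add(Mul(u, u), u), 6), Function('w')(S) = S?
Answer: Rational(109402, 365) ≈ 299.73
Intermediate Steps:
Function('L')(u) = Add(Mul(6, u), Mul(6, Pow(u, 2))) (Function('L')(u) = Mul(Add(Pow(u, 2), u), 6) = Mul(Add(u, Pow(u, 2)), 6) = Add(Mul(6, u), Mul(6, Pow(u, 2))))
Add(-2, Mul(Add(Mul(-50, Pow(-73, -1)), Mul(Function('L')(-4), Pow(Function('w')(-5), -1))), Add(Mul(-5, 5), 3))) = Add(-2, Mul(Add(Mul(-50, Pow(-73, -1)), Mul(Mul(6, -4, Add(1, -4)), Pow(-5, -1))), Add(Mul(-5, 5), 3))) = Add(-2, Mul(Add(Mul(-50, Rational(-1, 73)), Mul(Mul(6, -4, -3), Rational(-1, 5))), Add(-25, 3))) = Add(-2, Mul(Add(Rational(50, 73), Mul(72, Rational(-1, 5))), -22)) = Add(-2, Mul(Add(Rational(50, 73), Rational(-72, 5)), -22)) = Add(-2, Mul(Rational(-5006, 365), -22)) = Add(-2, Rational(110132, 365)) = Rational(109402, 365)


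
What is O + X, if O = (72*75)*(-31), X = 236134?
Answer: 68734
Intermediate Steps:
O = -167400 (O = 5400*(-31) = -167400)
O + X = -167400 + 236134 = 68734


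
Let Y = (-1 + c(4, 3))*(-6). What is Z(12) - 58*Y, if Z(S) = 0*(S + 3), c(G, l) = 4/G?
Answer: 0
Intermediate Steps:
Z(S) = 0 (Z(S) = 0*(3 + S) = 0)
Y = 0 (Y = (-1 + 4/4)*(-6) = (-1 + 4*(1/4))*(-6) = (-1 + 1)*(-6) = 0*(-6) = 0)
Z(12) - 58*Y = 0 - 58*0 = 0 + 0 = 0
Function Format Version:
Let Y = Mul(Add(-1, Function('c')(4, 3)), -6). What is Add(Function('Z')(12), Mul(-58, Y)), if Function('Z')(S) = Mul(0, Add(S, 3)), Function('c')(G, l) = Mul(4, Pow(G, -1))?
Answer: 0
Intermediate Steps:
Function('Z')(S) = 0 (Function('Z')(S) = Mul(0, Add(3, S)) = 0)
Y = 0 (Y = Mul(Add(-1, Mul(4, Pow(4, -1))), -6) = Mul(Add(-1, Mul(4, Rational(1, 4))), -6) = Mul(Add(-1, 1), -6) = Mul(0, -6) = 0)
Add(Function('Z')(12), Mul(-58, Y)) = Add(0, Mul(-58, 0)) = Add(0, 0) = 0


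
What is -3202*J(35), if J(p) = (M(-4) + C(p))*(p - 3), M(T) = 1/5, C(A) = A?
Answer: -18033664/5 ≈ -3.6067e+6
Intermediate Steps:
M(T) = ⅕
J(p) = (-3 + p)*(⅕ + p) (J(p) = (⅕ + p)*(p - 3) = (⅕ + p)*(-3 + p) = (-3 + p)*(⅕ + p))
-3202*J(35) = -3202*(-⅗ + 35² - 14/5*35) = -3202*(-⅗ + 1225 - 98) = -3202*5632/5 = -18033664/5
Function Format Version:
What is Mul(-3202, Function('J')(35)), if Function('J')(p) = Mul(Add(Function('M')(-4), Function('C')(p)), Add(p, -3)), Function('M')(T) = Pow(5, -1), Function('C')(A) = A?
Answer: Rational(-18033664, 5) ≈ -3.6067e+6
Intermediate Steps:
Function('M')(T) = Rational(1, 5)
Function('J')(p) = Mul(Add(-3, p), Add(Rational(1, 5), p)) (Function('J')(p) = Mul(Add(Rational(1, 5), p), Add(p, -3)) = Mul(Add(Rational(1, 5), p), Add(-3, p)) = Mul(Add(-3, p), Add(Rational(1, 5), p)))
Mul(-3202, Function('J')(35)) = Mul(-3202, Add(Rational(-3, 5), Pow(35, 2), Mul(Rational(-14, 5), 35))) = Mul(-3202, Add(Rational(-3, 5), 1225, -98)) = Mul(-3202, Rational(5632, 5)) = Rational(-18033664, 5)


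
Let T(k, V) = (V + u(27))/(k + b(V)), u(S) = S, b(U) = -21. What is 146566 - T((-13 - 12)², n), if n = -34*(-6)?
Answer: 88525633/604 ≈ 1.4657e+5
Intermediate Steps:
n = 204
T(k, V) = (27 + V)/(-21 + k) (T(k, V) = (V + 27)/(k - 21) = (27 + V)/(-21 + k))
146566 - T((-13 - 12)², n) = 146566 - (27 + 204)/(-21 + (-13 - 12)²) = 146566 - 231/(-21 + (-25)²) = 146566 - 231/(-21 + 625) = 146566 - 231/604 = 88525633/604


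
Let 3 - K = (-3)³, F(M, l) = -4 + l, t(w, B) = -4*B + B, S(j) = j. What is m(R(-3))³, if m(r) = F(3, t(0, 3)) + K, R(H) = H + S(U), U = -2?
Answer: 4913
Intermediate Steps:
t(w, B) = -3*B
R(H) = -2 + H (R(H) = H - 2 = -2 + H)
K = 30 (K = 3 - 1*(-3)³ = 3 - 1*(-27) = 3 + 27 = 30)
m(r) = 17 (m(r) = (-4 - 3*3) + 30 = (-4 - 9) + 30 = -13 + 30 = 17)
m(R(-3))³ = 17³ = 4913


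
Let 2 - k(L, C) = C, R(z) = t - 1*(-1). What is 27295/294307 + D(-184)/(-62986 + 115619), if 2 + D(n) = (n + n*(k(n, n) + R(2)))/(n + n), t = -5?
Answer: 2925916423/30980520662 ≈ 0.094444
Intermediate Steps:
R(z) = -4 (R(z) = -5 - 1*(-1) = -5 + 1 = -4)
k(L, C) = 2 - C
D(n) = -2 + (n + n*(-2 - n))/(2*n) (D(n) = -2 + (n + n*((2 - n) - 4))/(n + n) = -2 + (n + n*(-2 - n))/((2*n)) = -2 + (n + n*(-2 - n))*(1/(2*n)) = -2 + (n + n*(-2 - n))/(2*n))
27295/294307 + D(-184)/(-62986 + 115619) = 27295/294307 + (-5/2 - ½*(-184))/(-62986 + 115619) = 27295*(1/294307) + (-5/2 + 92)/52633 = 27295/294307 + (179/2)*(1/52633) = 27295/294307 + 179/105266 = 2925916423/30980520662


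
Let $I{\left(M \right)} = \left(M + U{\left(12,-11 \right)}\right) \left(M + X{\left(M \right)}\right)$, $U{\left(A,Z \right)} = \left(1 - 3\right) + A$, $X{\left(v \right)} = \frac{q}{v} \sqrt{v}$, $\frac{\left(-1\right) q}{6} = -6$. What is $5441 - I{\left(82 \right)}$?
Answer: $-2103 - \frac{1656 \sqrt{82}}{41} \approx -2468.8$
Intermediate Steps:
$q = 36$ ($q = \left(-6\right) \left(-6\right) = 36$)
$X{\left(v \right)} = \frac{36}{\sqrt{v}}$ ($X{\left(v \right)} = \frac{36}{v} \sqrt{v} = \frac{36}{\sqrt{v}}$)
$U{\left(A,Z \right)} = -2 + A$
$I{\left(M \right)} = \left(10 + M\right) \left(M + \frac{36}{\sqrt{M}}\right)$ ($I{\left(M \right)} = \left(M + \left(-2 + 12\right)\right) \left(M + \frac{36}{\sqrt{M}}\right) = \left(M + 10\right) \left(M + \frac{36}{\sqrt{M}}\right) = \left(10 + M\right) \left(M + \frac{36}{\sqrt{M}}\right)$)
$5441 - I{\left(82 \right)} = 5441 - \left(82^{2} + 10 \cdot 82 + 36 \sqrt{82} + \frac{360}{\sqrt{82}}\right) = 5441 - \left(6724 + 820 + 36 \sqrt{82} + 360 \frac{\sqrt{82}}{82}\right) = 5441 - \left(6724 + 820 + 36 \sqrt{82} + \frac{180 \sqrt{82}}{41}\right) = 5441 - \left(7544 + \frac{1656 \sqrt{82}}{41}\right) = -2103 - \frac{1656 \sqrt{82}}{41}$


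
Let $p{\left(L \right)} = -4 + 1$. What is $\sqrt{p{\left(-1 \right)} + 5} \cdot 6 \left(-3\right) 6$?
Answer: $- 108 \sqrt{2} \approx -152.74$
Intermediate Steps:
$p{\left(L \right)} = -3$
$\sqrt{p{\left(-1 \right)} + 5} \cdot 6 \left(-3\right) 6 = \sqrt{-3 + 5} \cdot 6 \left(-3\right) 6 = \sqrt{2} \left(-18\right) 6 = - 18 \sqrt{2} \cdot 6 = - 108 \sqrt{2}$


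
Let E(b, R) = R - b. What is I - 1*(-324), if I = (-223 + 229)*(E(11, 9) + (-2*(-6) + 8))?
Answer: 432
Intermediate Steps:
I = 108 (I = (-223 + 229)*((9 - 1*11) + (-2*(-6) + 8)) = 6*((9 - 11) + (12 + 8)) = 6*(-2 + 20) = 6*18 = 108)
I - 1*(-324) = 108 - 1*(-324) = 108 + 324 = 432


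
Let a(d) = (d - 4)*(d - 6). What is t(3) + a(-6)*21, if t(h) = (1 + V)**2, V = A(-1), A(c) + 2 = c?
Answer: 2524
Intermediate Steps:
A(c) = -2 + c
V = -3 (V = -2 - 1 = -3)
a(d) = (-6 + d)*(-4 + d) (a(d) = (-4 + d)*(-6 + d) = (-6 + d)*(-4 + d))
t(h) = 4 (t(h) = (1 - 3)**2 = (-2)**2 = 4)
t(3) + a(-6)*21 = 4 + (24 + (-6)**2 - 10*(-6))*21 = 4 + (24 + 36 + 60)*21 = 4 + 120*21 = 4 + 2520 = 2524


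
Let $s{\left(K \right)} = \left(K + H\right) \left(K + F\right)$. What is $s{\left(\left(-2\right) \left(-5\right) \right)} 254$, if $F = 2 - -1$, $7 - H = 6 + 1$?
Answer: $33020$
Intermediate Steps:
$H = 0$ ($H = 7 - \left(6 + 1\right) = 7 - 7 = 0$)
$F = 3$ ($F = 2 + 1 = 3$)
$s{\left(K \right)} = K \left(3 + K\right)$ ($s{\left(K \right)} = \left(K + 0\right) \left(K + 3\right) = K \left(3 + K\right)$)
$s{\left(\left(-2\right) \left(-5\right) \right)} 254 = \left(-2\right) \left(-5\right) \left(3 - -10\right) 254 = 10 \left(3 + 10\right) 254 = 10 \cdot 13 \cdot 254 = 130 \cdot 254 = 33020$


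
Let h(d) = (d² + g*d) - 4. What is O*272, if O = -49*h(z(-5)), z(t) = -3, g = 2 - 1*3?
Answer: -106624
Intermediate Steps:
g = -1 (g = 2 - 3 = -1)
h(d) = -4 + d² - d (h(d) = (d² - d) - 4 = -4 + d² - d)
O = -392 (O = -49*(-4 + (-3)² - 1*(-3)) = -49*(-4 + 9 + 3) = -49*8 = -392)
O*272 = -392*272 = -106624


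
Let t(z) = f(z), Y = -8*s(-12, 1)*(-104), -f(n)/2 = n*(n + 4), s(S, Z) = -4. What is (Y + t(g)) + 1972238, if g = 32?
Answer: 1966606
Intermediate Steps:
f(n) = -2*n*(4 + n) (f(n) = -2*n*(n + 4) = -2*n*(4 + n))
Y = -3328 (Y = -8*(-4)*(-104) = 32*(-104) = -3328)
t(z) = -2*z*(4 + z)
(Y + t(g)) + 1972238 = (-3328 - 2*32*(4 + 32)) + 1972238 = (-3328 - 2*32*36) + 1972238 = (-3328 - 2304) + 1972238 = -5632 + 1972238 = 1966606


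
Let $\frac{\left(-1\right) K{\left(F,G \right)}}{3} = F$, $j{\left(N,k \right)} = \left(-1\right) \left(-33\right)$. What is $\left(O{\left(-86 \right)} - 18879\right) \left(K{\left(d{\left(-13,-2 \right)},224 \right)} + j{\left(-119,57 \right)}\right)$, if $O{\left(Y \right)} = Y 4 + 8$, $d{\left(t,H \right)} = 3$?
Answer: $-461160$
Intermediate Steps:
$j{\left(N,k \right)} = 33$
$K{\left(F,G \right)} = - 3 F$
$O{\left(Y \right)} = 8 + 4 Y$ ($O{\left(Y \right)} = 4 Y + 8 = 8 + 4 Y$)
$\left(O{\left(-86 \right)} - 18879\right) \left(K{\left(d{\left(-13,-2 \right)},224 \right)} + j{\left(-119,57 \right)}\right) = \left(\left(8 + 4 \left(-86\right)\right) - 18879\right) \left(\left(-3\right) 3 + 33\right) = \left(\left(8 - 344\right) - 18879\right) \left(-9 + 33\right) = \left(-336 - 18879\right) 24 = \left(-19215\right) 24 = -461160$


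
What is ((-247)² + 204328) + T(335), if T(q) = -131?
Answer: 265206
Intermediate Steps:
((-247)² + 204328) + T(335) = ((-247)² + 204328) - 131 = (61009 + 204328) - 131 = 265337 - 131 = 265206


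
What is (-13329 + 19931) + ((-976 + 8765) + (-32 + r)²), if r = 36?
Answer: 14407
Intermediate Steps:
(-13329 + 19931) + ((-976 + 8765) + (-32 + r)²) = (-13329 + 19931) + ((-976 + 8765) + (-32 + 36)²) = 6602 + (7789 + 4²) = 6602 + (7789 + 16) = 6602 + 7805 = 14407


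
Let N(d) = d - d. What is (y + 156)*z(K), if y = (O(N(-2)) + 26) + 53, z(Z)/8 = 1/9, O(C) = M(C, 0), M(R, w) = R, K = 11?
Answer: 1880/9 ≈ 208.89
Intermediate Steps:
N(d) = 0
O(C) = C
z(Z) = 8/9
y = 79 (y = (0 + 26) + 53 = 26 + 53 = 79)
(y + 156)*z(K) = (79 + 156)*(8/9) = 235*(8/9) = 1880/9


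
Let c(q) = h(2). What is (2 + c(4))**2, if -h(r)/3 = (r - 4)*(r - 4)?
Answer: 100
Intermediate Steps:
h(r) = -3*(-4 + r)**2 (h(r) = -3*(r - 4)*(r - 4) = -3*(-4 + r)*(-4 + r) = -3*(-4 + r)**2)
c(q) = -12 (c(q) = -3*(-4 + 2)**2 = -3*(-2)**2 = -3*4 = -12)
(2 + c(4))**2 = (2 - 12)**2 = (-10)**2 = 100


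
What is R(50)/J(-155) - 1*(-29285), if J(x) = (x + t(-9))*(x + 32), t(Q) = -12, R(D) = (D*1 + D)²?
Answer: 601553185/20541 ≈ 29286.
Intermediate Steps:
R(D) = 4*D² (R(D) = (D + D)² = (2*D)² = 4*D²)
J(x) = (-12 + x)*(32 + x) (J(x) = (x - 12)*(x + 32) = (-12 + x)*(32 + x))
R(50)/J(-155) - 1*(-29285) = (4*50²)/(-384 + (-155)² + 20*(-155)) - 1*(-29285) = (4*2500)/(-384 + 24025 - 3100) + 29285 = 10000/20541 + 29285 = 601553185/20541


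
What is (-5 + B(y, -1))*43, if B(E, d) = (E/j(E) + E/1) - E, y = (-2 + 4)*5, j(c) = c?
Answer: -172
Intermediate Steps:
y = 10 (y = 2*5 = 10)
B(E, d) = 1 (B(E, d) = (E/E + E/1) - E = (1 + E*1) - E = (1 + E) - E = 1)
(-5 + B(y, -1))*43 = (-5 + 1)*43 = -4*43 = -172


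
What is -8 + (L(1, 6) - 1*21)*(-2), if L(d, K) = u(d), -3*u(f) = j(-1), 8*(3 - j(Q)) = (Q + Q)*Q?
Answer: 215/6 ≈ 35.833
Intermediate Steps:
j(Q) = 3 - Q²/4 (j(Q) = 3 - (Q + Q)*Q/8 = 3 - 2*Q*Q/8 = 3 - Q²/4)
u(f) = -11/12 (u(f) = -(3 - ¼*(-1)²)/3 = -(3 - ¼*1)/3 = -(3 - ¼)/3 = -⅓*11/4 = -11/12)
L(d, K) = -11/12
-8 + (L(1, 6) - 1*21)*(-2) = -8 + (-11/12 - 1*21)*(-2) = -8 + (-11/12 - 21)*(-2) = -8 - 263/12*(-2) = -8 + 263/6 = 215/6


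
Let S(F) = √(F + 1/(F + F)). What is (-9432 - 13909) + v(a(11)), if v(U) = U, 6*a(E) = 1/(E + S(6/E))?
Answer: -368297397/15779 - √6369/47337 ≈ -23341.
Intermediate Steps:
S(F) = √(F + 1/(2*F))
a(E) = 1/(6*(E + √(24/E + E/3)/2)) (a(E) = 1/(6*(E + √(2/((6/E)) + 4*(6/E))/2)) = 1/(6*(E + √(2*(E/6) + 24/E)/2)) = 1/(6*(E + √(E/3 + 24/E)/2)) = 1/(6*(E + √(24/E + E/3)/2)))
(-9432 - 13909) + v(a(11)) = (-9432 - 13909) + 1/(6*11 + √3*√(11 + 72/11)) = -23341 + 1/(66 + √3*√(11 + 72*(1/11))) = -23341 + 1/(66 + √3*√(11 + 72/11)) = -23341 + 1/(66 + √3*√(193/11)) = -23341 + 1/(66 + √3*(√2123/11)) = -23341 + 1/(66 + √6369/11)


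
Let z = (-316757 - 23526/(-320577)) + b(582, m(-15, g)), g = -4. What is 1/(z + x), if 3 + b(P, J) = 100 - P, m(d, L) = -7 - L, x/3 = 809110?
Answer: 106859/225481901434 ≈ 4.7391e-7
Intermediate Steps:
x = 2427330 (x = 3*809110 = 2427330)
b(P, J) = 97 - P (b(P, J) = -3 + (100 - P) = 97 - P)
z = -33900155036/106859 (z = (-316757 - 23526/(-320577)) + (97 - 1*582) = (-316757 - 23526*(-1/320577)) + (97 - 582) = (-316757 + 7842/106859) - 485 = -33848328421/106859 - 485 = -33900155036/106859 ≈ -3.1724e+5)
1/(z + x) = 1/(-33900155036/106859 + 2427330) = 1/(225481901434/106859) = 106859/225481901434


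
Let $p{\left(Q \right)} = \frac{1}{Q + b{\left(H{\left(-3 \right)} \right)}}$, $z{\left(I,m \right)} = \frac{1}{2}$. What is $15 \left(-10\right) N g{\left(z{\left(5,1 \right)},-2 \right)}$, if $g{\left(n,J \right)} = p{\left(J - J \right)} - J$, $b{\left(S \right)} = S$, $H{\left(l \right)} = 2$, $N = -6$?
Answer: $2250$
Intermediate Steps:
$z{\left(I,m \right)} = \frac{1}{2}$
$p{\left(Q \right)} = \frac{1}{2 + Q}$ ($p{\left(Q \right)} = \frac{1}{Q + 2} = \frac{1}{2 + Q}$)
$g{\left(n,J \right)} = \frac{1}{2} - J$ ($g{\left(n,J \right)} = \frac{1}{2 + \left(J - J\right)} - J = \frac{1}{2 + 0} - J = \frac{1}{2} - J$)
$15 \left(-10\right) N g{\left(z{\left(5,1 \right)},-2 \right)} = 15 \left(-10\right) \left(-6\right) \left(\frac{1}{2} - -2\right) = \left(-150\right) \left(-6\right) \left(\frac{1}{2} + 2\right) = 900 \cdot \frac{5}{2} = 2250$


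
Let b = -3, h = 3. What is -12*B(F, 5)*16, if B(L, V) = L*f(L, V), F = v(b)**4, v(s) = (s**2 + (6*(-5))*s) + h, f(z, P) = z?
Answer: -2249586011524349952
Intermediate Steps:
v(s) = 3 + s**2 - 30*s (v(s) = (s**2 + (6*(-5))*s) + 3 = (s**2 - 30*s) + 3 = 3 + s**2 - 30*s)
F = 108243216 (F = (3 + (-3)**2 - 30*(-3))**4 = (3 + 9 + 90)**4 = 102**4 = 108243216)
B(L, V) = L**2 (B(L, V) = L*L = L**2)
-12*B(F, 5)*16 = -12*108243216**2*16 = -12*11716593810022656*16 = -140599125720271872*16 = -2249586011524349952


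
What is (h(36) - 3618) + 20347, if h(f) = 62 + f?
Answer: 16827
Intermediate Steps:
(h(36) - 3618) + 20347 = ((62 + 36) - 3618) + 20347 = (98 - 3618) + 20347 = -3520 + 20347 = 16827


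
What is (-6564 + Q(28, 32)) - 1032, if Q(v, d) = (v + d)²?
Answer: -3996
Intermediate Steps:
Q(v, d) = (d + v)²
(-6564 + Q(28, 32)) - 1032 = (-6564 + (32 + 28)²) - 1032 = (-6564 + 60²) - 1032 = (-6564 + 3600) - 1032 = -2964 - 1032 = -3996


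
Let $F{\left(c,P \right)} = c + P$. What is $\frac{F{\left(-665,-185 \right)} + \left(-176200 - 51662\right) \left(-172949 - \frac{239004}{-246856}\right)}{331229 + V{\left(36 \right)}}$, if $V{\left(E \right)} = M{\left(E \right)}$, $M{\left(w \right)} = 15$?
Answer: $\frac{1216021406237935}{10221196108} \approx 1.1897 \cdot 10^{5}$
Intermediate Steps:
$F{\left(c,P \right)} = P + c$
$V{\left(E \right)} = 15$
$\frac{F{\left(-665,-185 \right)} + \left(-176200 - 51662\right) \left(-172949 - \frac{239004}{-246856}\right)}{331229 + V{\left(36 \right)}} = \frac{\left(-185 - 665\right) + \left(-176200 - 51662\right) \left(-172949 - \frac{239004}{-246856}\right)}{331229 + 15} = \frac{-850 - 227862 \left(-172949 - - \frac{59751}{61714}\right)}{331244} = \left(-850 - 227862 \left(-172949 + \frac{59751}{61714}\right)\right) \frac{1}{331244} = \left(-850 - - \frac{1216021432466385}{30857}\right) \frac{1}{331244} = \left(-850 + \frac{1216021432466385}{30857}\right) \frac{1}{331244} = \frac{1216021406237935}{30857} \cdot \frac{1}{331244} = \frac{1216021406237935}{10221196108}$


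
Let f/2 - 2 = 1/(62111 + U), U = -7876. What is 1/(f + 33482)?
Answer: 54235/1816113212 ≈ 2.9863e-5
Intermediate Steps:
f = 216942/54235 (f = 4 + 2/(62111 - 7876) = 4 + 2/54235 = 216942/54235 ≈ 4.0000)
1/(f + 33482) = 1/(216942/54235 + 33482) = 1/(1816113212/54235) = 54235/1816113212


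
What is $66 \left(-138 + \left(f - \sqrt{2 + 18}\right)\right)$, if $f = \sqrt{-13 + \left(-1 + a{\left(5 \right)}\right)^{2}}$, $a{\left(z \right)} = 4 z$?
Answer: $-9108 - 132 \sqrt{5} + 132 \sqrt{87} \approx -8171.9$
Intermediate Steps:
$f = 2 \sqrt{87}$ ($f = \sqrt{-13 + \left(-1 + 4 \cdot 5\right)^{2}} = \sqrt{-13 + \left(-1 + 20\right)^{2}} = \sqrt{-13 + 19^{2}} = \sqrt{-13 + 361} = \sqrt{348} = 2 \sqrt{87} \approx 18.655$)
$66 \left(-138 + \left(f - \sqrt{2 + 18}\right)\right) = 66 \left(-138 + \left(2 \sqrt{87} - \sqrt{2 + 18}\right)\right) = 66 \left(-138 - \left(\sqrt{20} - 2 \sqrt{87}\right)\right) = 66 \left(-138 + \left(2 \sqrt{87} - 2 \sqrt{5}\right)\right) = 66 \left(-138 - \left(- 2 \sqrt{87} + 2 \sqrt{5}\right)\right) = 66 \left(-138 - 2 \sqrt{5} + 2 \sqrt{87}\right) = -9108 - 132 \sqrt{5} + 132 \sqrt{87}$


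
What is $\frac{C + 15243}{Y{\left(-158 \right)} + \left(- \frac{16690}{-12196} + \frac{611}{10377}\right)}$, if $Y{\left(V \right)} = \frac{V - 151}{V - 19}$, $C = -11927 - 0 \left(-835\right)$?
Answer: $\frac{12380146111224}{11846726075} \approx 1045.0$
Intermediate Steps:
$C = -11927$ ($C = -11927 - 0 = -11927 + 0 = -11927$)
$Y{\left(V \right)} = \frac{-151 + V}{-19 + V}$
$\frac{C + 15243}{Y{\left(-158 \right)} + \left(- \frac{16690}{-12196} + \frac{611}{10377}\right)} = \frac{-11927 + 15243}{\frac{-151 - 158}{-19 - 158} + \left(- \frac{16690}{-12196} + \frac{611}{10377}\right)} = \frac{3316}{\frac{1}{-177} \left(-309\right) + \left(\left(-16690\right) \left(- \frac{1}{12196}\right) + 611 \cdot \frac{1}{10377}\right)} = \frac{3316}{\left(- \frac{1}{177}\right) \left(-309\right) + \left(\frac{8345}{6098} + \frac{611}{10377}\right)} = \frac{3316}{\frac{103}{59} + \frac{90321943}{63278946}} = \frac{3316}{\frac{11846726075}{3733457814}} = 3316 \cdot \frac{3733457814}{11846726075} = \frac{12380146111224}{11846726075}$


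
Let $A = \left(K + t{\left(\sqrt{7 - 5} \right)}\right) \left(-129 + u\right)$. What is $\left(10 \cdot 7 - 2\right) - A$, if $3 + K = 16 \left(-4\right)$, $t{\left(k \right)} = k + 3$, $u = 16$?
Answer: $-7164 + 113 \sqrt{2} \approx -7004.2$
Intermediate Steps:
$t{\left(k \right)} = 3 + k$
$K = -67$ ($K = -3 + 16 \left(-4\right) = -3 - 64 = -67$)
$A = 7232 - 113 \sqrt{2}$ ($A = \left(-67 + \left(3 + \sqrt{7 - 5}\right)\right) \left(-129 + 16\right) = \left(-67 + \left(3 + \sqrt{2}\right)\right) \left(-113\right) = \left(-64 + \sqrt{2}\right) \left(-113\right) = 7232 - 113 \sqrt{2} \approx 7072.2$)
$\left(10 \cdot 7 - 2\right) - A = \left(10 \cdot 7 - 2\right) - \left(7232 - 113 \sqrt{2}\right) = \left(70 - 2\right) - \left(7232 - 113 \sqrt{2}\right) = 68 - \left(7232 - 113 \sqrt{2}\right) = -7164 + 113 \sqrt{2}$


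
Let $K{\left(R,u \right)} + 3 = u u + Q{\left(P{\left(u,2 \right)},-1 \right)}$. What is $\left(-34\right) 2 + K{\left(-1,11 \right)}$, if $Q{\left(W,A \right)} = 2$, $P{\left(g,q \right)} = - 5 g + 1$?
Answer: $52$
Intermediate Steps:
$P{\left(g,q \right)} = 1 - 5 g$
$K{\left(R,u \right)} = -1 + u^{2}$ ($K{\left(R,u \right)} = -3 + \left(u u + 2\right) = -3 + \left(u^{2} + 2\right) = -3 + \left(2 + u^{2}\right) = -1 + u^{2}$)
$\left(-34\right) 2 + K{\left(-1,11 \right)} = \left(-34\right) 2 - \left(1 - 11^{2}\right) = -68 + \left(-1 + 121\right) = -68 + 120 = 52$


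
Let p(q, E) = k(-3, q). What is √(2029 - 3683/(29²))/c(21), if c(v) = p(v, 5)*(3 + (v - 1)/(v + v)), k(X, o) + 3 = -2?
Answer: -21*√1702706/10585 ≈ -2.5888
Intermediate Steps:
k(X, o) = -5 (k(X, o) = -3 - 2 = -5)
p(q, E) = -5
c(v) = -15 - 5*(-1 + v)/(2*v) (c(v) = -5*(3 + (v - 1)/(v + v)) = -5*(3 + (-1 + v)/((2*v))) = -5*(3 + (-1 + v)*(1/(2*v))) = -5*(3 + (-1 + v)/(2*v)) = -15 - 5*(-1 + v)/(2*v))
√(2029 - 3683/(29²))/c(21) = √(2029 - 3683/(29²))/(((5/2)*(1 - 7*21)/21)) = √(2029 - 3683/841)/(((5/2)*(1/21)*(1 - 147))) = √(2029 - 3683*1/841)/(((5/2)*(1/21)*(-146))) = √(2029 - 127/29)/(-365/21) = √(58714/29)*(-21/365) = (√1702706/29)*(-21/365) = -21*√1702706/10585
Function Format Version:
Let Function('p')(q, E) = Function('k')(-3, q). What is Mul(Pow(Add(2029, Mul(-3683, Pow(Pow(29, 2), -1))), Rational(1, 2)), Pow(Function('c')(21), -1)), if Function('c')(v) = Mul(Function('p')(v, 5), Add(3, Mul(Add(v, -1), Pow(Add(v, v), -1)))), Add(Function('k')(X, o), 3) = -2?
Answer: Mul(Rational(-21, 10585), Pow(1702706, Rational(1, 2))) ≈ -2.5888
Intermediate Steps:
Function('k')(X, o) = -5 (Function('k')(X, o) = Add(-3, -2) = -5)
Function('p')(q, E) = -5
Function('c')(v) = Add(-15, Mul(Rational(-5, 2), Pow(v, -1), Add(-1, v))) (Function('c')(v) = Mul(-5, Add(3, Mul(Add(v, -1), Pow(Add(v, v), -1)))) = Mul(-5, Add(3, Mul(Add(-1, v), Pow(Mul(2, v), -1)))) = Mul(-5, Add(3, Mul(Add(-1, v), Mul(Rational(1, 2), Pow(v, -1))))) = Mul(-5, Add(3, Mul(Rational(1, 2), Pow(v, -1), Add(-1, v)))) = Add(-15, Mul(Rational(-5, 2), Pow(v, -1), Add(-1, v))))
Mul(Pow(Add(2029, Mul(-3683, Pow(Pow(29, 2), -1))), Rational(1, 2)), Pow(Function('c')(21), -1)) = Mul(Pow(Add(2029, Mul(-3683, Pow(Pow(29, 2), -1))), Rational(1, 2)), Pow(Mul(Rational(5, 2), Pow(21, -1), Add(1, Mul(-7, 21))), -1)) = Mul(Pow(Add(2029, Mul(-3683, Pow(841, -1))), Rational(1, 2)), Pow(Mul(Rational(5, 2), Rational(1, 21), Add(1, -147)), -1)) = Mul(Pow(Add(2029, Mul(-3683, Rational(1, 841))), Rational(1, 2)), Pow(Mul(Rational(5, 2), Rational(1, 21), -146), -1)) = Mul(Pow(Add(2029, Rational(-127, 29)), Rational(1, 2)), Pow(Rational(-365, 21), -1)) = Mul(Pow(Rational(58714, 29), Rational(1, 2)), Rational(-21, 365)) = Mul(Mul(Rational(1, 29), Pow(1702706, Rational(1, 2))), Rational(-21, 365)) = Mul(Rational(-21, 10585), Pow(1702706, Rational(1, 2)))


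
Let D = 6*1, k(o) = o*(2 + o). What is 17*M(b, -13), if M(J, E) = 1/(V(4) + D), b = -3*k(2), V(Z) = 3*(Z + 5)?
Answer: 17/33 ≈ 0.51515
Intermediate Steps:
V(Z) = 15 + 3*Z (V(Z) = 3*(5 + Z) = 15 + 3*Z)
b = -24 (b = -6*(2 + 2) = -6*4 = -3*8 = -24)
D = 6
M(J, E) = 1/33 (M(J, E) = 1/((15 + 3*4) + 6) = 1/((15 + 12) + 6) = 1/(27 + 6) = 1/33)
17*M(b, -13) = 17*(1/33) = 17/33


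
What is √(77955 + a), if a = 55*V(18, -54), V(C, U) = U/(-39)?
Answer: √13187265/13 ≈ 279.34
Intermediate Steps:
V(C, U) = -U/39 (V(C, U) = U*(-1/39) = -U/39)
a = 990/13 (a = 55*(-1/39*(-54)) = 55*(18/13) = 990/13 ≈ 76.154)
√(77955 + a) = √(77955 + 990/13) = √(1014405/13) = √13187265/13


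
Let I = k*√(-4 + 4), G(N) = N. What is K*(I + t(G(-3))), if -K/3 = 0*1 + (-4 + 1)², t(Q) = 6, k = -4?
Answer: -162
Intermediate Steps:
I = 0 (I = -4*√(-4 + 4) = -4*√0 = -4*0 = 0)
K = -27 (K = -3*(0*1 + (-4 + 1)²) = -3*(0 + (-3)²) = -3*(0 + 9) = -3*9 = -27)
K*(I + t(G(-3))) = -27*(0 + 6) = -27*6 = -162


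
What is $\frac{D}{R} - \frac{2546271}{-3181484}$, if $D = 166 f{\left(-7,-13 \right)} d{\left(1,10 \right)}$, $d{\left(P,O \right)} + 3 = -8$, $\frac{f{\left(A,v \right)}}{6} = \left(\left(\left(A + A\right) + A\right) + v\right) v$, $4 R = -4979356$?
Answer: $\frac{18576199152537}{3960435361076} \approx 4.6904$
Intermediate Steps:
$R = -1244839$ ($R = \frac{1}{4} \left(-4979356\right) = -1244839$)
$f{\left(A,v \right)} = 6 v \left(v + 3 A\right)$ ($f{\left(A,v \right)} = 6 \left(\left(\left(A + A\right) + A\right) + v\right) v = 6 \left(\left(2 A + A\right) + v\right) v = 6 \left(3 A + v\right) v = 6 \left(v + 3 A\right) v = 6 v \left(v + 3 A\right)$)
$d{\left(P,O \right)} = -11$ ($d{\left(P,O \right)} = -3 - 8 = -11$)
$D = -4842552$ ($D = 166 \cdot 6 \left(-13\right) \left(-13 + 3 \left(-7\right)\right) \left(-11\right) = 166 \cdot 6 \left(-13\right) \left(-13 - 21\right) \left(-11\right) = 166 \cdot 6 \left(-13\right) \left(-34\right) \left(-11\right) = 166 \cdot 2652 \left(-11\right) = 440232 \left(-11\right) = -4842552$)
$\frac{D}{R} - \frac{2546271}{-3181484} = - \frac{4842552}{-1244839} - \frac{2546271}{-3181484} = \left(-4842552\right) \left(- \frac{1}{1244839}\right) - - \frac{2546271}{3181484} = \frac{4842552}{1244839} + \frac{2546271}{3181484} = \frac{18576199152537}{3960435361076}$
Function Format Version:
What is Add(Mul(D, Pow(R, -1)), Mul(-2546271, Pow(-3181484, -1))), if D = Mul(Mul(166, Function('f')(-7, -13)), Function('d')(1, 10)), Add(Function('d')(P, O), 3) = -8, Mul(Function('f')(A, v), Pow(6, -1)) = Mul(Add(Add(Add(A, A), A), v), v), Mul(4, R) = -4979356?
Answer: Rational(18576199152537, 3960435361076) ≈ 4.6904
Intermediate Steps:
R = -1244839 (R = Mul(Rational(1, 4), -4979356) = -1244839)
Function('f')(A, v) = Mul(6, v, Add(v, Mul(3, A))) (Function('f')(A, v) = Mul(6, Mul(Add(Add(Add(A, A), A), v), v)) = Mul(6, Mul(Add(Add(Mul(2, A), A), v), v)) = Mul(6, Mul(Add(Mul(3, A), v), v)) = Mul(6, Mul(Add(v, Mul(3, A)), v)) = Mul(6, Mul(v, Add(v, Mul(3, A)))) = Mul(6, v, Add(v, Mul(3, A))))
Function('d')(P, O) = -11 (Function('d')(P, O) = Add(-3, -8) = -11)
D = -4842552 (D = Mul(Mul(166, Mul(6, -13, Add(-13, Mul(3, -7)))), -11) = Mul(Mul(166, Mul(6, -13, Add(-13, -21))), -11) = Mul(Mul(166, Mul(6, -13, -34)), -11) = Mul(Mul(166, 2652), -11) = Mul(440232, -11) = -4842552)
Add(Mul(D, Pow(R, -1)), Mul(-2546271, Pow(-3181484, -1))) = Add(Mul(-4842552, Pow(-1244839, -1)), Mul(-2546271, Pow(-3181484, -1))) = Add(Mul(-4842552, Rational(-1, 1244839)), Mul(-2546271, Rational(-1, 3181484))) = Add(Rational(4842552, 1244839), Rational(2546271, 3181484)) = Rational(18576199152537, 3960435361076)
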